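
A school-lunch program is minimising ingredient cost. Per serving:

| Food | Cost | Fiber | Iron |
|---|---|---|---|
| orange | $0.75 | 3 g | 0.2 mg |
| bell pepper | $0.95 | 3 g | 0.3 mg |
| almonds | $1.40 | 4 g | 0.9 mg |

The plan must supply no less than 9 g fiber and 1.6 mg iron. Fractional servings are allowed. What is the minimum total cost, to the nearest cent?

Two binding constraints pin down two serving amounts, so the optimal mix uses at most two foods. The candidates are each food alone (scaled to the tighter of fiber/iron) and each pair with both constraints tight.
orange only: max(9/3, 1.6/0.2) = 8 servings → $6.00.
bell pepper only: max(9/3, 1.6/0.3) = 5.333 servings → $5.07.
almonds only: max(9/4, 1.6/0.9) = 2.25 servings → $3.15.
orange + bell pepper: intersection lies outside the first quadrant.
orange + almonds with both tight: 0.8947 servings and 1.579 servings → $2.88.
bell pepper + almonds with both tight: 1.133 servings and 1.4 servings → $3.04.
So the least-cost plan costs $2.88.

$2.88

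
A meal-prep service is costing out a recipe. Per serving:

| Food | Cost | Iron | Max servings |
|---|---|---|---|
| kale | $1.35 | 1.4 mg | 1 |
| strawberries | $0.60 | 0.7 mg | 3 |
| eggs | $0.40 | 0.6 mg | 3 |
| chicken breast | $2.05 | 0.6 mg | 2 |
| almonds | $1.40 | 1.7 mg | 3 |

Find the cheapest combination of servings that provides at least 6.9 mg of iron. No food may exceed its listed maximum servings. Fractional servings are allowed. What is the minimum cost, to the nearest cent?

$5.40

Cost per mg of iron: eggs $0.6667, almonds $0.8235, strawberries $0.8571, kale $0.9643, chicken breast $3.4167.
Take 3 servings of eggs: +1.8 mg iron for $1.20 (total $1.20, still need 5.1 mg).
Take 3 servings of almonds: +5.1 mg iron for $4.20 (total $5.40, still need 0.0 mg).
Filling from the cheapest source first is optimal under one linear minimum: $5.40.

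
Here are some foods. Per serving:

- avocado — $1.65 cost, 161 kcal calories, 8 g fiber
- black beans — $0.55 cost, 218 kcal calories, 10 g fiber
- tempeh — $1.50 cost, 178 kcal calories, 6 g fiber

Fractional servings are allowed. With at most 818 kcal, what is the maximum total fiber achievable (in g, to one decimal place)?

40.6 g

Fiber per kcal: avocado 0.04969, black beans 0.04587, tempeh 0.03371.
With no serving limits, spend the whole calories allowance on avocado: 818 kcal / 161 kcal × 8 g = 40.6 g.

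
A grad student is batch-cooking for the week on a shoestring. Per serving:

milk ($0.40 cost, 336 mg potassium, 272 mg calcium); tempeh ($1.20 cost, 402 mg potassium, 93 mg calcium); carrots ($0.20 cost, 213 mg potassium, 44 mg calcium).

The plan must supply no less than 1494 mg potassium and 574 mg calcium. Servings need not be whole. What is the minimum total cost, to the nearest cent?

$1.51

An LP optimum is at a vertex; with two nutrient constraints at most two foods are used. Check each candidate.
milk only: max(1494/336, 574/272) = 4.446 servings → $1.78.
tempeh only: max(1494/402, 574/93) = 6.172 servings → $7.41.
carrots only: max(1494/213, 574/44) = 13.05 servings → $2.61.
milk + tempeh with both tight: 1.176 servings and 2.734 servings → $3.75.
milk + carrots with both tight: 1.31 servings and 4.948 servings → $1.51.
tempeh + carrots: intersection lies outside the first quadrant.
Cheapest feasible corner: $1.51.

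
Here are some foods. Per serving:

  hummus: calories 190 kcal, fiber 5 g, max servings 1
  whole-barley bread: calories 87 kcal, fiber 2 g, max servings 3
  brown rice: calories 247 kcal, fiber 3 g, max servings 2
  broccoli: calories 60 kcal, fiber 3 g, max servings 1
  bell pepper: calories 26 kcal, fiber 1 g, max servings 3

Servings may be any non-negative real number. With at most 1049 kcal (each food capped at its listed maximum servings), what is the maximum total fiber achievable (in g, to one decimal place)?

Fiber per kcal: broccoli 0.05, bell pepper 0.03846, hummus 0.02632, whole-barley bread 0.02299, brown rice 0.01215.
Take 1 serving of broccoli: uses 60 kcal, +3.0 g fiber (running total 3.0 g).
Take 3 servings of bell pepper: uses 78 kcal, +3.0 g fiber (running total 6.0 g).
Take 1 serving of hummus: uses 190 kcal, +5.0 g fiber (running total 11.0 g).
Take 3 servings of whole-barley bread: uses 261 kcal, +6.0 g fiber (running total 17.0 g).
Take 1.862 servings of brown rice: uses 460 kcal, +5.6 g fiber (running total 22.6 g).
Filling greedily by fiber-per-kcal is optimal for one linear limit, giving 22.6 g.

22.6 g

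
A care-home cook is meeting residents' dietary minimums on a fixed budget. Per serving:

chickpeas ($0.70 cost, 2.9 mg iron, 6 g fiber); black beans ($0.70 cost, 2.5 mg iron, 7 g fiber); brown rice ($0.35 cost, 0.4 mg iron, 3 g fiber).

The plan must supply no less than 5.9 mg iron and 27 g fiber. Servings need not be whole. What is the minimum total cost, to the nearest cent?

chickpeas only: max(5.9/2.9, 27/6) = 4.5 servings → $3.15.
black beans only: max(5.9/2.5, 27/7) = 3.857 servings → $2.70.
brown rice only: max(5.9/0.4, 27/3) = 14.75 servings → $5.16.
chickpeas + black beans with both targets exact would need a negative amount; discard.
chickpeas + brown rice with both tight: 1.095 servings and 6.81 servings → $3.15.
black beans + brown rice with both tight: 1.468 servings and 5.574 servings → $2.98.
Cheapest feasible corner: $2.70.

$2.70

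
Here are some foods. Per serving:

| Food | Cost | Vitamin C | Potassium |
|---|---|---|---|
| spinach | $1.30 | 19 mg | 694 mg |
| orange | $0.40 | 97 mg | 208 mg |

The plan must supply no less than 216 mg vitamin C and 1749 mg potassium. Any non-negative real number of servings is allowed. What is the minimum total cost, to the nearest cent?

The cheapest plan sits at a corner of the feasible region — with two constraints it uses at most two foods.
spinach only: max(216/19, 1749/694) = 11.37 servings → $14.78.
orange only: max(216/97, 1749/208) = 8.409 servings → $3.36.
spinach + orange with both tight: 1.968 servings and 1.841 servings → $3.30.
So the least-cost plan costs $3.30.

$3.30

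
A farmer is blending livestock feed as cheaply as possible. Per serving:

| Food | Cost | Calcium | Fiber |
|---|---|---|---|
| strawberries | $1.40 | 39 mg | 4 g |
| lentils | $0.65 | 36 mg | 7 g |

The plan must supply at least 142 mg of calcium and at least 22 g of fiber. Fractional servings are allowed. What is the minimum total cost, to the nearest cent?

Two binding constraints pin down two serving amounts, so the optimal mix uses at most two foods. The candidates are each food alone (scaled to the tighter of calcium/fiber) and each pair with both constraints tight.
strawberries only: max(142/39, 22/4) = 5.5 servings → $7.70.
lentils only: max(142/36, 22/7) = 3.944 servings → $2.56.
strawberries + lentils with both tight: 1.566 servings and 2.248 servings → $3.65.
So the least-cost plan costs $2.56.

$2.56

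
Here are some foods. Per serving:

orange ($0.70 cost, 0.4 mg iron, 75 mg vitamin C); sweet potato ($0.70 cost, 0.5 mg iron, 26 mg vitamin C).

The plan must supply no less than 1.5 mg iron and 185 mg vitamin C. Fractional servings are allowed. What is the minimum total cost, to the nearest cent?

$2.38

Minimising a linear cost over {iron ≥ 1.5, vitamin C ≥ 185, servings ≥ 0} — the optimum is at a vertex, using one or two foods.
orange only: max(1.5/0.4, 185/75) = 3.75 servings → $2.62.
sweet potato only: max(1.5/0.5, 185/26) = 7.115 servings → $4.98.
orange + sweet potato with both tight: 1.974 servings and 1.421 servings → $2.38.
Cheapest feasible corner: $2.38.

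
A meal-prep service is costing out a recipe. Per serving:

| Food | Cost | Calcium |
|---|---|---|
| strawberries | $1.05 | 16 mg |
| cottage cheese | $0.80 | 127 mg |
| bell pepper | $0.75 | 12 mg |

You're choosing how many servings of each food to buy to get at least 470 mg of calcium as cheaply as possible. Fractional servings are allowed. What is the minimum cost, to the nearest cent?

Cost per mg of calcium: cottage cheese $0.0063, bell pepper $0.0625, strawberries $0.0656.
With no serving limits, use only cottage cheese: 470 mg / 127 mg = 3.701 servings × $0.80 = $2.96.

$2.96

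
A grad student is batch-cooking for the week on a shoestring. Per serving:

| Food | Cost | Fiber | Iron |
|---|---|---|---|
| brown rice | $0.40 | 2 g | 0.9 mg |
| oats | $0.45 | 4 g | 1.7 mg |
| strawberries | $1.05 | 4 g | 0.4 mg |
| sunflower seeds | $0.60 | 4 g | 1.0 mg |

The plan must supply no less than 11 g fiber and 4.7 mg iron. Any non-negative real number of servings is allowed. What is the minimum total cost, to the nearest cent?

An LP optimum is at a vertex; with two nutrient constraints at most two foods are used. Check each candidate.
brown rice only: max(11/2, 4.7/0.9) = 5.5 servings → $2.20.
oats only: max(11/4, 4.7/1.7) = 2.765 servings → $1.24.
strawberries only: max(11/4, 4.7/0.4) = 11.75 servings → $12.34.
sunflower seeds only: max(11/4, 4.7/1.0) = 4.7 servings → $2.82.
brown rice + oats with both tight: 0.5 servings and 2.5 servings → $1.32.
brown rice + strawberries with both tight: 5.143 servings and 0.1786 servings → $2.24.
brown rice + sunflower seeds with both tight: 4.875 servings and 0.3125 servings → $2.14.
oats + strawberries: intersection lies outside the first quadrant.
oats + sunflower seeds: the both-tight solution has a negative serving — not a feasible corner.
strawberries + sunflower seeds with both targets exact would need a negative amount; discard.
So the least-cost plan costs $1.24.

$1.24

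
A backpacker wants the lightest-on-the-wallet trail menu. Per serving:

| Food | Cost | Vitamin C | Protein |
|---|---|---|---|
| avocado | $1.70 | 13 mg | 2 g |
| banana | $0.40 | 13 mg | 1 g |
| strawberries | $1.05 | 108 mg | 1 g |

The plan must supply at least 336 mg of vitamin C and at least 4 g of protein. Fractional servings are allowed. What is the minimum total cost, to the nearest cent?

Compare the cost at each extreme point of the feasible region.
avocado only: max(336/13, 4/2) = 25.85 servings → $43.94.
banana only: max(336/13, 4/1) = 25.85 servings → $10.34.
strawberries only: max(336/108, 4/1) = 4 servings → $4.20.
avocado + banana: the both-tight solution has a negative serving — not a feasible corner.
avocado + strawberries with both tight: 0.4729 servings and 3.054 servings → $4.01.
banana + strawberries with both tight: 1.011 servings and 2.989 servings → $3.54.
Cheapest feasible corner: $3.54.

$3.54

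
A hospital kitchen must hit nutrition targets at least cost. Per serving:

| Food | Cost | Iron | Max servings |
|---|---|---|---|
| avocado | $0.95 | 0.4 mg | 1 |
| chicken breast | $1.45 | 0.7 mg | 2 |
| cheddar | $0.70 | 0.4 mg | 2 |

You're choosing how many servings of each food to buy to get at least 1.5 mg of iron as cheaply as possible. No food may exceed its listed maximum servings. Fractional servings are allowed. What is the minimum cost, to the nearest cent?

Cost per mg of iron: cheddar $1.7500, chicken breast $2.0714, avocado $2.3750.
Take 2 servings of cheddar: +0.8 mg iron for $1.40 (total $1.40, still need 0.7 mg).
Take 1 serving of chicken breast: +0.7 mg iron for $1.45 (total $2.85, still need 0.0 mg).
Greedy by cheapest-per-mg is optimal for a single linear constraint, so the minimum cost is $2.85.

$2.85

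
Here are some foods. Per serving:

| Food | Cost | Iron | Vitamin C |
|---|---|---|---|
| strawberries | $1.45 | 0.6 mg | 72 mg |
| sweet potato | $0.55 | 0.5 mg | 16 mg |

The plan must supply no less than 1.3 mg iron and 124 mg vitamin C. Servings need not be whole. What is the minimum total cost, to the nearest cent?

$2.66

This is a tiny linear program; its minimum lies at a vertex of the feasible set. List the vertices and price them.
strawberries only: max(1.3/0.6, 124/72) = 2.167 servings → $3.14.
sweet potato only: max(1.3/0.5, 124/16) = 7.75 servings → $4.26.
strawberries + sweet potato with both tight: 1.561 servings and 0.7273 servings → $2.66.
The minimum over all feasible corners is $2.66.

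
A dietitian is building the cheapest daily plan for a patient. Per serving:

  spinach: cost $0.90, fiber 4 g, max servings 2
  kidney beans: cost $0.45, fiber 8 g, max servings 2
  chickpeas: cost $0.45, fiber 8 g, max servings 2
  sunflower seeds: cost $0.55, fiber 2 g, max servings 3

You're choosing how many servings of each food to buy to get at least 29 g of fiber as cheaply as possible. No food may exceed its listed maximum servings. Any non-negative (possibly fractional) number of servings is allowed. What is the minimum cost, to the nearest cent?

$1.63

Cost per g of fiber: kidney beans $0.0563, chickpeas $0.0563, spinach $0.2250, sunflower seeds $0.2750.
Take 2 servings of kidney beans: +16.0 g fiber for $0.90 (total $0.90, still need 13.0 g).
Take 1.625 servings of chickpeas: +13.0 g fiber for $0.73 (total $1.63, still need 0.0 g).
Greedy by cheapest-per-g is optimal for a single linear constraint, so the minimum cost is $1.63.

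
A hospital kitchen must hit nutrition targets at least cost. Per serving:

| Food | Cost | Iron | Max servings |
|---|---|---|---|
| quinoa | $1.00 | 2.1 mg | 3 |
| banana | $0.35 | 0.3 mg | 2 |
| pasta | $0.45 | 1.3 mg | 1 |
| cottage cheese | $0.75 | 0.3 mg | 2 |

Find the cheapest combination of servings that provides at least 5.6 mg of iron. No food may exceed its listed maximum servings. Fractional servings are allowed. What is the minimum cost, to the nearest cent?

$2.50

Cost per mg of iron: pasta $0.3462, quinoa $0.4762, banana $1.1667, cottage cheese $2.5000.
Take 1 serving of pasta: +1.3 mg iron for $0.45 (total $0.45, still need 4.3 mg).
Take 2.048 servings of quinoa: +4.3 mg iron for $2.05 (total $2.50, still need 0.0 mg).
Filling from the cheapest source first is optimal under one linear minimum: $2.50.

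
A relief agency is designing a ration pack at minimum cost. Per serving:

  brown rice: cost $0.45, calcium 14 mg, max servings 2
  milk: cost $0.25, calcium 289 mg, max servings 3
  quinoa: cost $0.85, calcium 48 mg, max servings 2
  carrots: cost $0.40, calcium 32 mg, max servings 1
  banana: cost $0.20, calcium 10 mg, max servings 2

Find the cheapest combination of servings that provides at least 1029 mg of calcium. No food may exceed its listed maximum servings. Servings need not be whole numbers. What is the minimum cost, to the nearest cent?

Cost per mg of calcium: milk $0.0009, carrots $0.0125, quinoa $0.0177, banana $0.0200, brown rice $0.0321.
Take 3 servings of milk: +867.0 mg calcium for $0.75 (total $0.75, still need 162.0 mg).
Take 1 serving of carrots: +32.0 mg calcium for $0.40 (total $1.15, still need 130.0 mg).
Take 2 servings of quinoa: +96.0 mg calcium for $1.70 (total $2.85, still need 34.0 mg).
Take 2 servings of banana: +20.0 mg calcium for $0.40 (total $3.25, still need 14.0 mg).
Take 1 serving of brown rice: +14.0 mg calcium for $0.45 (total $3.70, still need 0.0 mg).
Greedy by cheapest-per-mg is optimal for a single linear constraint, so the minimum cost is $3.70.

$3.70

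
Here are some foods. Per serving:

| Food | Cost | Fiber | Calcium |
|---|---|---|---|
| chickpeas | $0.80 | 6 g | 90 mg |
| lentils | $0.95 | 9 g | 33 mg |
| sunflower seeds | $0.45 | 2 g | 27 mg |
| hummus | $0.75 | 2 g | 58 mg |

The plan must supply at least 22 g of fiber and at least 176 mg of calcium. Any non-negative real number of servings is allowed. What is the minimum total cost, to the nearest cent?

$2.56

With two linear requirements the optimum uses one or two foods; enumerate the corners.
chickpeas only: max(22/6, 176/90) = 3.667 servings → $2.93.
lentils only: max(22/9, 176/33) = 5.333 servings → $5.07.
sunflower seeds only: max(22/2, 176/27) = 11 servings → $4.95.
hummus only: max(22/2, 176/58) = 11 servings → $8.25.
chickpeas + lentils with both tight: 1.402 servings and 1.51 servings → $2.56.
chickpeas + sunflower seeds: intersection lies outside the first quadrant.
chickpeas + hummus: the both-tight solution has a negative serving — not a feasible corner.
lentils + sunflower seeds with both tight: 1.367 servings and 4.847 servings → $3.48.
lentils + hummus with both tight: 2.026 servings and 1.882 servings → $3.34.
sunflower seeds + hummus: the both-tight solution has a negative serving — not a feasible corner.
Cheapest feasible corner: $2.56.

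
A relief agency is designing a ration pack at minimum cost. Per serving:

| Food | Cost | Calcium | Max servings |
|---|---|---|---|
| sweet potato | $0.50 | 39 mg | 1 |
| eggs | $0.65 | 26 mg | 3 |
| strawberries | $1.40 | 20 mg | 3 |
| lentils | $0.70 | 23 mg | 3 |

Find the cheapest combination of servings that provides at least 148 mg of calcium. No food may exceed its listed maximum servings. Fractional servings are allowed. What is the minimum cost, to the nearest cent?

$3.39

Cost per mg of calcium: sweet potato $0.0128, eggs $0.0250, lentils $0.0304, strawberries $0.0700.
Take 1 serving of sweet potato: +39.0 mg calcium for $0.50 (total $0.50, still need 109.0 mg).
Take 3 servings of eggs: +78.0 mg calcium for $1.95 (total $2.45, still need 31.0 mg).
Take 1.348 servings of lentils: +31.0 mg calcium for $0.94 (total $3.39, still need 0.0 mg).
Greedy by cheapest-per-mg is optimal for a single linear constraint, so the minimum cost is $3.39.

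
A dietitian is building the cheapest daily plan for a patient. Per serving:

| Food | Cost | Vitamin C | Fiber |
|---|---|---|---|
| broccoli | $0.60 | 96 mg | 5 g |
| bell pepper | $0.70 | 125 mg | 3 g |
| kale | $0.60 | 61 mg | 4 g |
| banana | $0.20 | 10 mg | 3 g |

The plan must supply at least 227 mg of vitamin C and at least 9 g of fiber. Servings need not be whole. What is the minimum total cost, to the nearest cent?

A basic optimal solution has at most two foods positive. Try each food alone and each pair with both targets met exactly.
broccoli only: max(227/96, 9/5) = 2.365 servings → $1.42.
bell pepper only: max(227/125, 9/3) = 3 servings → $2.10.
kale only: max(227/61, 9/4) = 3.721 servings → $2.23.
banana only: max(227/10, 9/3) = 22.7 servings → $4.54.
broccoli + bell pepper with both tight: 1.318 servings and 0.8042 servings → $1.35.
broccoli + kale: intersection lies outside the first quadrant.
broccoli + banana: intersection lies outside the first quadrant.
bell pepper + kale with both tight: 1.132 servings and 1.401 servings → $1.63.
bell pepper + banana with both tight: 1.713 servings and 1.287 servings → $1.46.
kale + banana: intersection lies outside the first quadrant.
Cheapest feasible corner: $1.35.

$1.35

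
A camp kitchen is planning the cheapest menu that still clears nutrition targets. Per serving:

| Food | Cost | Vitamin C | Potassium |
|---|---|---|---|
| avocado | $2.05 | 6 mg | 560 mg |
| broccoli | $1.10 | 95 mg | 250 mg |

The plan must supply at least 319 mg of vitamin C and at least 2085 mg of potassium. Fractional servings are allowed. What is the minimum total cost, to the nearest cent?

$8.23

Compare the cost at each extreme point of the feasible region.
avocado only: max(319/6, 2085/560) = 53.17 servings → $108.99.
broccoli only: max(319/95, 2085/250) = 8.34 servings → $9.17.
avocado + broccoli with both tight: 2.289 servings and 3.213 servings → $8.23.
Cheapest feasible corner: $8.23.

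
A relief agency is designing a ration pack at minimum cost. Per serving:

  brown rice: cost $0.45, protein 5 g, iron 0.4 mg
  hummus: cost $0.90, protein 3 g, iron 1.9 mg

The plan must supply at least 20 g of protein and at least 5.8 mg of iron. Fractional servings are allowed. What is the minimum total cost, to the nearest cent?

An LP optimum is at a vertex; with two nutrient constraints at most two foods are used. Check each candidate.
brown rice only: max(20/5, 5.8/0.4) = 14.5 servings → $6.53.
hummus only: max(20/3, 5.8/1.9) = 6.667 servings → $6.00.
brown rice + hummus with both tight: 2.482 servings and 2.53 servings → $3.39.
Cheapest feasible corner: $3.39.

$3.39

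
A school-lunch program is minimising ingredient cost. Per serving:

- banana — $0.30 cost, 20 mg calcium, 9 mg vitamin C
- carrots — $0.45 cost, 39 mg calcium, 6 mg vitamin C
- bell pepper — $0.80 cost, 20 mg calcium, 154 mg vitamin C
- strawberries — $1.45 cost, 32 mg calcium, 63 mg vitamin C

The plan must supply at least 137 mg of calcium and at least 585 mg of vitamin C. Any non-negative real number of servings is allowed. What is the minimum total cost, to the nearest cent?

$3.71

A basic optimal solution has at most two foods positive. Try each food alone and each pair with both targets met exactly.
banana only: max(137/20, 585/9) = 65 servings → $19.50.
carrots only: max(137/39, 585/6) = 97.5 servings → $43.88.
bell pepper only: max(137/20, 585/154) = 6.85 servings → $5.48.
strawberries only: max(137/32, 585/63) = 9.286 servings → $13.46.
banana + carrots with both targets exact would need a negative amount; discard.
banana + bell pepper with both tight: 3.241 servings and 3.609 servings → $3.86.
banana + strawberries: intersection lies outside the first quadrant.
carrots + bell pepper with both tight: 1.597 servings and 3.736 servings → $3.71.
carrots + strawberries: intersection lies outside the first quadrant.
bell pepper + strawberries with both tight: 2.751 servings and 2.562 servings → $5.92.
Cheapest feasible corner: $3.71.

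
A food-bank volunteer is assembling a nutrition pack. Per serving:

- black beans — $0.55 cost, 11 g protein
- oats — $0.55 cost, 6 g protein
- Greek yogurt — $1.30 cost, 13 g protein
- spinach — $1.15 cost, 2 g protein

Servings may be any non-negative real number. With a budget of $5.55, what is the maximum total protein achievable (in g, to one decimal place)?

111.0 g

Protein per dollar: black beans 20, oats 10.91, Greek yogurt 10, spinach 1.739.
With no serving limits, spend the whole cost allowance on black beans: $5.55 / $0.55 × 11 g = 111.0 g.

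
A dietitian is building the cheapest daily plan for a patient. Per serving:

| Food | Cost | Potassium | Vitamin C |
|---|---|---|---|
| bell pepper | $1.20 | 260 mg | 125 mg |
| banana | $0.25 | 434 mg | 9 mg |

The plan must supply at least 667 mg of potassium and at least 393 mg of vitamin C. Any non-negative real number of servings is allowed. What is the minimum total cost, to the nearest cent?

For a min-cost LP with two ≥-constraints, a basic feasible solution has at most two positive variables.
bell pepper only: max(667/260, 393/125) = 3.144 servings → $3.77.
banana only: max(667/434, 393/9) = 43.67 servings → $10.92.
bell pepper + banana: the both-tight solution has a negative serving — not a feasible corner.
The minimum over all feasible corners is $3.77.

$3.77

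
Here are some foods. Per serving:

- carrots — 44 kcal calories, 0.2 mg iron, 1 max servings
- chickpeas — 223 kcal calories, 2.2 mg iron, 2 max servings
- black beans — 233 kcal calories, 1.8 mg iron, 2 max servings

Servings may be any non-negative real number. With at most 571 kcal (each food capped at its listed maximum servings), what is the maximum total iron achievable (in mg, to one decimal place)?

5.4 mg

Iron per kcal: chickpeas 0.009865, black beans 0.007725, carrots 0.004545.
Take 2 servings of chickpeas: uses 446 kcal, +4.4 mg iron (running total 4.4 mg).
Take 0.5365 servings of black beans: uses 125 kcal, +1.0 mg iron (running total 5.4 mg).
Greedy by best ratio exhausts the calories allowance optimally: 5.4 mg.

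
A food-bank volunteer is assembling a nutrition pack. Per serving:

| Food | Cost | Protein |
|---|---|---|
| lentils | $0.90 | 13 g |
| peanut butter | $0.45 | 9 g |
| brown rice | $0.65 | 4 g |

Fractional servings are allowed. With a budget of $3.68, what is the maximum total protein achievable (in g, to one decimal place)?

73.6 g

Protein per dollar: peanut butter 20, lentils 14.44, brown rice 6.154.
With no serving limits, spend the whole cost allowance on peanut butter: $3.68 / $0.45 × 9 g = 73.6 g.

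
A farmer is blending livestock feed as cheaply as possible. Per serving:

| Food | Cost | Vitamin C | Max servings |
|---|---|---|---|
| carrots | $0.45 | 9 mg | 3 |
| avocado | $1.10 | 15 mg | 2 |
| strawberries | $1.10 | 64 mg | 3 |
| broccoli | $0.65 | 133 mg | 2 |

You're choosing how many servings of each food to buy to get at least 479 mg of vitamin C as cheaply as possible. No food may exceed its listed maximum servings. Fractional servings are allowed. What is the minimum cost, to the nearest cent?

Cost per mg of vitamin C: broccoli $0.0049, strawberries $0.0172, carrots $0.0500, avocado $0.0733.
Take 2 servings of broccoli: +266.0 mg vitamin C for $1.30 (total $1.30, still need 213.0 mg).
Take 3 servings of strawberries: +192.0 mg vitamin C for $3.30 (total $4.60, still need 21.0 mg).
Take 2.333 servings of carrots: +21.0 mg vitamin C for $1.05 (total $5.65, still need 0.0 mg).
Greedy by cheapest-per-mg is optimal for a single linear constraint, so the minimum cost is $5.65.

$5.65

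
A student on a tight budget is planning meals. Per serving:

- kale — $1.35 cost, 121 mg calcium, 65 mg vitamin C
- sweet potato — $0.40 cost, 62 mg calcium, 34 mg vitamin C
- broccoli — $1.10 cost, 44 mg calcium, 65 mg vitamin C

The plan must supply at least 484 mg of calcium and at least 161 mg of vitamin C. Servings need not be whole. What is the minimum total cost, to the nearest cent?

For a min-cost LP with two ≥-constraints, a basic feasible solution has at most two positive variables.
kale only: max(484/121, 161/65) = 4 servings → $5.40.
sweet potato only: max(484/62, 161/34) = 7.806 servings → $3.12.
broccoli only: max(484/44, 161/65) = 11 servings → $12.10.
kale + sweet potato with both targets exact would need a negative amount; discard.
kale + broccoli: intersection lies outside the first quadrant.
sweet potato + broccoli with both targets exact would need a negative amount; discard.
So the least-cost plan costs $3.12.

$3.12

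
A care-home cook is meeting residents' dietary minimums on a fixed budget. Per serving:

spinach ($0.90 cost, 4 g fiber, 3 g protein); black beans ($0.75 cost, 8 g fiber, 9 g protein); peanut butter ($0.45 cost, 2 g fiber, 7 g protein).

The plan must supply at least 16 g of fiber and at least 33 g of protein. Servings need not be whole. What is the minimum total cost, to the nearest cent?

Minimising a linear cost over {fiber ≥ 16, protein ≥ 33, servings ≥ 0} — the optimum is at a vertex, using one or two foods.
spinach only: max(16/4, 33/3) = 11 servings → $9.90.
black beans only: max(16/8, 33/9) = 3.667 servings → $2.75.
peanut butter only: max(16/2, 33/7) = 8 servings → $3.60.
spinach + black beans with both targets exact would need a negative amount; discard.
spinach + peanut butter with both tight: 2.091 servings and 3.818 servings → $3.60.
black beans + peanut butter with both tight: 1.211 servings and 3.158 servings → $2.33.
Cheapest feasible corner: $2.33.

$2.33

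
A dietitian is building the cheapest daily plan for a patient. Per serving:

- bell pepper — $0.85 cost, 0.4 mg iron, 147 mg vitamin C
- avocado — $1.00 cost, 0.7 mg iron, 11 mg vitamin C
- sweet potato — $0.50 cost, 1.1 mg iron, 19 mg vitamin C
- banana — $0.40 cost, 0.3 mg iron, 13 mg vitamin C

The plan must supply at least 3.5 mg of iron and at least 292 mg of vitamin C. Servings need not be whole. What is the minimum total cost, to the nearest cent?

Minimising a linear cost over {iron ≥ 3.5, vitamin C ≥ 292, servings ≥ 0} — the optimum is at a vertex, using one or two foods.
bell pepper only: max(3.5/0.4, 292/147) = 8.75 servings → $7.44.
avocado only: max(3.5/0.7, 292/11) = 26.55 servings → $26.55.
sweet potato only: max(3.5/1.1, 292/19) = 15.37 servings → $7.68.
banana only: max(3.5/0.3, 292/13) = 22.46 servings → $8.98.
bell pepper + avocado with both tight: 1.684 servings and 4.038 servings → $5.47.
bell pepper + sweet potato with both tight: 1.653 servings and 2.581 servings → $2.70.
bell pepper + banana with both tight: 1.082 servings and 10.22 servings → $5.01.
avocado + sweet potato: the both-tight solution has a negative serving — not a feasible corner.
avocado + banana with both targets exact would need a negative amount; discard.
sweet potato + banana: the both-tight solution has a negative serving — not a feasible corner.
So the least-cost plan costs $2.70.

$2.70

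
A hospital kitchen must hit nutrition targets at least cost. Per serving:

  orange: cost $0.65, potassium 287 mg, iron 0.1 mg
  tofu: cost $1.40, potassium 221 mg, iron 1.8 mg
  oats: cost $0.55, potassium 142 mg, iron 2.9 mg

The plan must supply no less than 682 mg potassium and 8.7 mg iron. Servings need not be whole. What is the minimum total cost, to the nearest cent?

$2.22

An LP optimum is at a vertex; with two nutrient constraints at most two foods are used. Check each candidate.
orange only: max(682/287, 8.7/0.1) = 87 servings → $56.55.
tofu only: max(682/221, 8.7/1.8) = 4.833 servings → $6.77.
oats only: max(682/142, 8.7/2.9) = 4.803 servings → $2.64.
orange + tofu with both targets exact would need a negative amount; discard.
orange + oats with both tight: 0.9075 servings and 2.969 servings → $2.22.
tofu + oats with both tight: 1.927 servings and 1.804 servings → $3.69.
Cheapest feasible corner: $2.22.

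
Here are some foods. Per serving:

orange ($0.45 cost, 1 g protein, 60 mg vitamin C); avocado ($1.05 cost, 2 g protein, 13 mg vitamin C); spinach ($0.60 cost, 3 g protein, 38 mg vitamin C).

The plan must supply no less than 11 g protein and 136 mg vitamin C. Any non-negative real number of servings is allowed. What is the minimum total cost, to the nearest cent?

$2.20

The cheapest plan sits at a corner of the feasible region — with two constraints it uses at most two foods.
orange only: max(11/1, 136/60) = 11 servings → $4.95.
avocado only: max(11/2, 136/13) = 10.46 servings → $10.98.
spinach only: max(11/3, 136/38) = 3.667 servings → $2.20.
orange + avocado with both tight: 1.206 servings and 4.897 servings → $5.68.
orange + spinach: the both-tight solution has a negative serving — not a feasible corner.
avocado + spinach with both tight: 0.2703 servings and 3.486 servings → $2.38.
Cheapest feasible corner: $2.20.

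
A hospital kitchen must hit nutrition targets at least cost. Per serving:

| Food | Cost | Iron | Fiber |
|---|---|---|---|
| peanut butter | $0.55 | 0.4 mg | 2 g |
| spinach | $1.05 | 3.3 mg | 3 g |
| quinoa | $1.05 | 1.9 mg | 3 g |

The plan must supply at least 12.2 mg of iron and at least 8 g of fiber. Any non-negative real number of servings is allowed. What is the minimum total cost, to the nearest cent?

$3.88

A basic optimal solution has at most two foods positive. Try each food alone and each pair with both targets met exactly.
peanut butter only: max(12.2/0.4, 8/2) = 30.5 servings → $16.77.
spinach only: max(12.2/3.3, 8/3) = 3.697 servings → $3.88.
quinoa only: max(12.2/1.9, 8/3) = 6.421 servings → $6.74.
peanut butter + spinach: intersection lies outside the first quadrant.
peanut butter + quinoa with both targets exact would need a negative amount; discard.
spinach + quinoa: the both-tight solution has a negative serving — not a feasible corner.
The minimum over all feasible corners is $3.88.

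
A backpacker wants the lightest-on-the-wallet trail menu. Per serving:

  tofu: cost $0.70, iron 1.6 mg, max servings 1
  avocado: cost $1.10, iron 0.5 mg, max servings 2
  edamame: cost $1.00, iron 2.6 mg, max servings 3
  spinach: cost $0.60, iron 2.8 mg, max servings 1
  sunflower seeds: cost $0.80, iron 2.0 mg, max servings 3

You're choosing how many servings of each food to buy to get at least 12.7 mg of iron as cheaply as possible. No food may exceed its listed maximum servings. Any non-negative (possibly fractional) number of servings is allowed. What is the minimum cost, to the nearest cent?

$4.44

Cost per mg of iron: spinach $0.2143, edamame $0.3846, sunflower seeds $0.4000, tofu $0.4375, avocado $2.2000.
Take 1 serving of spinach: +2.8 mg iron for $0.60 (total $0.60, still need 9.9 mg).
Take 3 servings of edamame: +7.8 mg iron for $3.00 (total $3.60, still need 2.1 mg).
Take 1.05 servings of sunflower seeds: +2.1 mg iron for $0.84 (total $4.44, still need 0.0 mg).
Filling from the cheapest source first is optimal under one linear minimum: $4.44.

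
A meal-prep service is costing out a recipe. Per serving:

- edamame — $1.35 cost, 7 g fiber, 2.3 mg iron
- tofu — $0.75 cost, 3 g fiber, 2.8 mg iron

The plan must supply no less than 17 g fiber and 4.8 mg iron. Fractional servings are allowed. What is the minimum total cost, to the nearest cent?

$3.28

An LP optimum is at a vertex; with two nutrient constraints at most two foods are used. Check each candidate.
edamame only: max(17/7, 4.8/2.3) = 2.429 servings → $3.28.
tofu only: max(17/3, 4.8/2.8) = 5.667 servings → $4.25.
edamame + tofu: the both-tight solution has a negative serving — not a feasible corner.
So the least-cost plan costs $3.28.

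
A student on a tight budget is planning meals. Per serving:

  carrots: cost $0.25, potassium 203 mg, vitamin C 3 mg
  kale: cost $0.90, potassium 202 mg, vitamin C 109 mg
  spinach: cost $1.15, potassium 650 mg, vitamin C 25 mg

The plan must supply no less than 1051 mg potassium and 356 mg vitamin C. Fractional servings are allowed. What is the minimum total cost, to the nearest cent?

$3.39

Check every corner: each single food scaled to meet both minima, and each pair solved so both constraints bind.
carrots only: max(1051/203, 356/3) = 118.7 servings → $29.67.
kale only: max(1051/202, 356/109) = 5.203 servings → $4.68.
spinach only: max(1051/650, 356/25) = 14.24 servings → $16.38.
carrots + kale with both tight: 1.982 servings and 3.212 servings → $3.39.
carrots + spinach with both targets exact would need a negative amount; discard.
kale + spinach with both tight: 3.117 servings and 0.6481 servings → $3.55.
Cheapest feasible corner: $3.39.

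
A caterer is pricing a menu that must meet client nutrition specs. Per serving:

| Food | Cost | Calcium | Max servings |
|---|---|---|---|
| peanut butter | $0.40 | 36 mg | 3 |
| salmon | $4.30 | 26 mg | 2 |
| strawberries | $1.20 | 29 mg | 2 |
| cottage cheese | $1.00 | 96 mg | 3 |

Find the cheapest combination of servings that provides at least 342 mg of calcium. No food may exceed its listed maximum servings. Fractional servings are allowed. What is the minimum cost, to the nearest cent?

$3.60

Cost per mg of calcium: cottage cheese $0.0104, peanut butter $0.0111, strawberries $0.0414, salmon $0.1654.
Take 3 servings of cottage cheese: +288.0 mg calcium for $3.00 (total $3.00, still need 54.0 mg).
Take 1.5 servings of peanut butter: +54.0 mg calcium for $0.60 (total $3.60, still need 0.0 mg).
Greedy by cheapest-per-mg is optimal for a single linear constraint, so the minimum cost is $3.60.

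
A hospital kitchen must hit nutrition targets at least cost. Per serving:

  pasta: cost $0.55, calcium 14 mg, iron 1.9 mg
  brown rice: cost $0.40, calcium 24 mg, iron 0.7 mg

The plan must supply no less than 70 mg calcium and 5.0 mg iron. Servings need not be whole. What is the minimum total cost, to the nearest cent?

Minimising a linear cost over {calcium ≥ 70, iron ≥ 5.0, servings ≥ 0} — the optimum is at a vertex, using one or two foods.
pasta only: max(70/14, 5.0/1.9) = 5 servings → $2.75.
brown rice only: max(70/24, 5.0/0.7) = 7.143 servings → $2.86.
pasta + brown rice with both tight: 1.983 servings and 1.76 servings → $1.79.
So the least-cost plan costs $1.79.

$1.79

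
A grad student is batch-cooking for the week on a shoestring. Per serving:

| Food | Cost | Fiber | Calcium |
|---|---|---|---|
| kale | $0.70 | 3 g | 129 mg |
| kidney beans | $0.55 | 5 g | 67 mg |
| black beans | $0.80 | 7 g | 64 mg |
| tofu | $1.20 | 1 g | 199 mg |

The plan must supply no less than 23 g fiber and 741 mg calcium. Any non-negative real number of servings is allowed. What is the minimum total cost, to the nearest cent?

$4.33

With two linear requirements the optimum uses one or two foods; enumerate the corners.
kale only: max(23/3, 741/129) = 7.667 servings → $5.37.
kidney beans only: max(23/5, 741/67) = 11.06 servings → $6.08.
black beans only: max(23/7, 741/64) = 11.58 servings → $9.26.
tofu only: max(23/1, 741/199) = 23 servings → $27.60.
kale + kidney beans with both tight: 4.874 servings and 1.676 servings → $4.33.
kale + black beans with both tight: 5.225 servings and 1.046 servings → $4.49.
kale + tofu: intersection lies outside the first quadrant.
kidney beans + black beans: intersection lies outside the first quadrant.
kidney beans + tofu with both tight: 4.134 servings and 2.332 servings → $5.07.
black beans + tofu with both tight: 2.886 servings and 2.795 servings → $5.66.
Cheapest feasible corner: $4.33.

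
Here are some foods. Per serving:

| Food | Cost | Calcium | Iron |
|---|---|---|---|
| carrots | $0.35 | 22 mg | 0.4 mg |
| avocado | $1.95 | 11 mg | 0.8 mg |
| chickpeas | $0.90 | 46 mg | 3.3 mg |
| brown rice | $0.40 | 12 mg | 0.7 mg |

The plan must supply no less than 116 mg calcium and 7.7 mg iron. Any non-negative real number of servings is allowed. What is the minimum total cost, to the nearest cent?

carrots only: max(116/22, 7.7/0.4) = 19.25 servings → $6.74.
avocado only: max(116/11, 7.7/0.8) = 10.55 servings → $20.56.
chickpeas only: max(116/46, 7.7/3.3) = 2.522 servings → $2.27.
brown rice only: max(116/12, 7.7/0.7) = 11 servings → $4.40.
carrots + avocado with both tight: 0.6136 servings and 9.318 servings → $18.39.
carrots + chickpeas with both tight: 0.5277 servings and 2.269 servings → $2.23.
carrots + brown rice: the both-tight solution has a negative serving — not a feasible corner.
avocado + chickpeas with both targets exact would need a negative amount; discard.
avocado + brown rice with both tight: 5.895 servings and 4.263 servings → $13.20.
chickpeas + brown rice with both tight: 1.514 servings and 3.865 servings → $2.91.
Cheapest feasible corner: $2.23.

$2.23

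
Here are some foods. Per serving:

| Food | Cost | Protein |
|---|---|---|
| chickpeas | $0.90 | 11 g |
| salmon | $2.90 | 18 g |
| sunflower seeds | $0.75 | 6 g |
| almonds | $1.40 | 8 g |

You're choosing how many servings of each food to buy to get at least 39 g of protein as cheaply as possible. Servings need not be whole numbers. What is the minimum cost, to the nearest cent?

$3.19

Cost per g of protein: chickpeas $0.0818, sunflower seeds $0.1250, salmon $0.1611, almonds $0.1750.
With no serving limits, use only chickpeas: 39 g / 11 g = 3.545 servings × $0.90 = $3.19.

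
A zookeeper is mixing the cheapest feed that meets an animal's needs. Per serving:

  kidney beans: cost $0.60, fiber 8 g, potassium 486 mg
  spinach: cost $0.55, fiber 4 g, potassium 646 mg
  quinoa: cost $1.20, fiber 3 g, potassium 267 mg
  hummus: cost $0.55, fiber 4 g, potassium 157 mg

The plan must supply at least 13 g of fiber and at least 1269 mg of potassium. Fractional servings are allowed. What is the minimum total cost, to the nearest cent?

At the optimum either one food covers both requirements or two foods hit both targets exactly; no other combination can be cheaper.
kidney beans only: max(13/8, 1269/486) = 2.611 servings → $1.57.
spinach only: max(13/4, 1269/646) = 3.25 servings → $1.79.
quinoa only: max(13/3, 1269/267) = 4.753 servings → $5.70.
hummus only: max(13/4, 1269/157) = 8.083 servings → $4.45.
kidney beans + spinach with both tight: 1.03 servings and 1.189 servings → $1.27.
kidney beans + quinoa with both targets exact would need a negative amount; discard.
kidney beans + hummus with both targets exact would need a negative amount; discard.
spinach + quinoa with both tight: 0.3862 servings and 3.818 servings → $4.79.
spinach + hummus with both tight: 1.552 servings and 1.698 servings → $1.79.
quinoa + hummus: the both-tight solution has a negative serving — not a feasible corner.
So the least-cost plan costs $1.27.

$1.27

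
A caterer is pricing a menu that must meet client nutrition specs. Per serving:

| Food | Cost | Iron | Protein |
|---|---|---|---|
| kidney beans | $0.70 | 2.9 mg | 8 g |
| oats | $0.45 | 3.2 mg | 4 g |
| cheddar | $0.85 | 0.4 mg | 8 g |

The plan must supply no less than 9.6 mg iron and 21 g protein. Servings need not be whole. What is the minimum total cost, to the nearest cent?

$1.95

Minimising a linear cost over {iron ≥ 9.6, protein ≥ 21, servings ≥ 0} — the optimum is at a vertex, using one or two foods.
kidney beans only: max(9.6/2.9, 21/8) = 3.31 servings → $2.32.
oats only: max(9.6/3.2, 21/4) = 5.25 servings → $2.36.
cheddar only: max(9.6/0.4, 21/8) = 24 servings → $20.40.
kidney beans + oats with both tight: 2.057 servings and 1.136 servings → $1.95.
kidney beans + cheddar with both targets exact would need a negative amount; discard.
oats + cheddar with both tight: 2.85 servings and 1.2 servings → $2.30.
So the least-cost plan costs $1.95.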